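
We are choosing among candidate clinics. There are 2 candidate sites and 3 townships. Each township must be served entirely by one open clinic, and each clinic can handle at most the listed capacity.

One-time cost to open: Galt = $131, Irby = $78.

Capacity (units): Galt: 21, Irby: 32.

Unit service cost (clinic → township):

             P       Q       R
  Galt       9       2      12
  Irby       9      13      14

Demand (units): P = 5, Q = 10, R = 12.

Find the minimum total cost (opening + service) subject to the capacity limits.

Open {Irby}: P→Irby 9·5=45, Q→Irby 13·10=130, R→Irby 14·12=168.
Loads: Irby carries 27/32. Service 343; fixed 78; total 421.
Next best feasible plan costs 442.

Minimum total cost: 421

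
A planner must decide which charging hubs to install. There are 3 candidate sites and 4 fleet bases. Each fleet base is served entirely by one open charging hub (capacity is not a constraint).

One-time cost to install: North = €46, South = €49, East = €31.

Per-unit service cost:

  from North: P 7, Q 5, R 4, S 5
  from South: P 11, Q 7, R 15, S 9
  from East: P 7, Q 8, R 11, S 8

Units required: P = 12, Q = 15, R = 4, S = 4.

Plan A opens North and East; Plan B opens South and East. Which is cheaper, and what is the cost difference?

Plan A: {North, East}: P→North 7·12=84, Q→North 5·15=75, R→North 4·4=16, S→North 5·4=20. Service 195; fixed 77; total 272.
Plan B: {South, East}: P→East 7·12=84, Q→South 7·15=105, R→East 11·4=44, S→East 8·4=32. Service 265; fixed 80; total 345.
Difference: |272 − 345| = 73.

Plan A is cheaper by 73.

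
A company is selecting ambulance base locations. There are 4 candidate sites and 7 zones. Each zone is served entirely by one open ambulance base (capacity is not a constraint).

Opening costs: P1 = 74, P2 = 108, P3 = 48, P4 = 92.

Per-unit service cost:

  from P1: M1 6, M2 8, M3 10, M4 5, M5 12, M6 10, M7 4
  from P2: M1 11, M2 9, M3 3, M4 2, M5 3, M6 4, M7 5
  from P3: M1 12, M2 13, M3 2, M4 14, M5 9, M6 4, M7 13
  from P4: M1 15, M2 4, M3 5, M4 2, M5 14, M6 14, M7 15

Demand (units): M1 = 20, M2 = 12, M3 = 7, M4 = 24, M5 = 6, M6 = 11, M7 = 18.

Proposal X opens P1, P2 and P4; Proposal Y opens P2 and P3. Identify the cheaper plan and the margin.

Proposal X is cheaper by 53.

Proposal X: {P1, P2, P4}: M1→P1 6·20=120, M2→P4 4·12=48, M3→P2 3·7=21, M4→P2 2·24=48, M5→P2 3·6=18, M6→P2 4·11=44, M7→P1 4·18=72. Service 371; fixed 274; total 645.
Proposal Y: {P2, P3}: M1→P2 11·20=220, M2→P2 9·12=108, M3→P3 2·7=14, M4→P2 2·24=48, M5→P2 3·6=18, M6→P2 4·11=44, M7→P2 5·18=90. Service 542; fixed 156; total 698.
Difference: |645 − 698| = 53.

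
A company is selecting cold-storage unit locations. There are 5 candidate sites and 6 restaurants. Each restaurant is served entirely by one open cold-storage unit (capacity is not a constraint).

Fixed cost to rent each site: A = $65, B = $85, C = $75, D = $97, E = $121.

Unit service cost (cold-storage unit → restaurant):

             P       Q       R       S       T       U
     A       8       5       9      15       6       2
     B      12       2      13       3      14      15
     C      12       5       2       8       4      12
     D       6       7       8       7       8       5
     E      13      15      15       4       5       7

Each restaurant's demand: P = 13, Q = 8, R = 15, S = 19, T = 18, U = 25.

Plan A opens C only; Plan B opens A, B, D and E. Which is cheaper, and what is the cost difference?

Plan B is cheaper by 46.

Plan A: {C}: P→C 12·13=156, Q→C 5·8=40, R→C 2·15=30, S→C 8·19=152, T→C 4·18=72, U→C 12·25=300. Service 750; fixed 75; total 825.
Plan B: {A, B, D, E}: P→D 6·13=78, Q→B 2·8=16, R→D 8·15=120, S→B 3·19=57, T→E 5·18=90, U→A 2·25=50. Service 411; fixed 368; total 779.
Difference: |825 − 779| = 46.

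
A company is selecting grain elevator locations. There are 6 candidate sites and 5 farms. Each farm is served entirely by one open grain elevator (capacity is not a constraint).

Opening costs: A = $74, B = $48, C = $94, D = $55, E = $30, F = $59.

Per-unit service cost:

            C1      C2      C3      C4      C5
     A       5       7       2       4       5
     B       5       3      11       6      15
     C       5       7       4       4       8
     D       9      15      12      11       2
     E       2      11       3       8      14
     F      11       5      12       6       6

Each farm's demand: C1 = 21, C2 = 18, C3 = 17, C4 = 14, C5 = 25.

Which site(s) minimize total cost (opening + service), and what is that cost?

For any fixed open set, each farm goes to its cheapest open site; total = fixed + service.
{B, D, E}: C1→E 2·21=42, C2→B 3·18=54, C3→E 3·17=51, C4→B 6·14=84, C5→D 2·25=50. Service 281; fixed 133; total 414.
{A, B, D, E}: service 236 + fixed 207 = 443
{D, E, F}: service 317 + fixed 144 = 461
{A, B, C, D, E, F}: service 236 + fixed 360 = 596
No other subset beats 414.

Open B, D and E; minimum total cost 414.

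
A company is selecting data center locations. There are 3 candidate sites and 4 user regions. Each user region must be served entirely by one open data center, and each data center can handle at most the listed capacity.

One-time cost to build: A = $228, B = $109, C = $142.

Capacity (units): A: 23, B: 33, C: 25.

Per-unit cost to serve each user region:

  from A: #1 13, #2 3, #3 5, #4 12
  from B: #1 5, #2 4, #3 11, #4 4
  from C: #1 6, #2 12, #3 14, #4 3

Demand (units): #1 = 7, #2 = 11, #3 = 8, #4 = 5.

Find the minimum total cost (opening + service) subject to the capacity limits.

Open {B}: #1→B 5·7=35, #2→B 4·11=44, #3→B 11·8=88, #4→B 4·5=20.
Loads: B carries 31/33. Service 187; fixed 109; total 296.
Next best feasible plan costs 433.

Minimum total cost: 296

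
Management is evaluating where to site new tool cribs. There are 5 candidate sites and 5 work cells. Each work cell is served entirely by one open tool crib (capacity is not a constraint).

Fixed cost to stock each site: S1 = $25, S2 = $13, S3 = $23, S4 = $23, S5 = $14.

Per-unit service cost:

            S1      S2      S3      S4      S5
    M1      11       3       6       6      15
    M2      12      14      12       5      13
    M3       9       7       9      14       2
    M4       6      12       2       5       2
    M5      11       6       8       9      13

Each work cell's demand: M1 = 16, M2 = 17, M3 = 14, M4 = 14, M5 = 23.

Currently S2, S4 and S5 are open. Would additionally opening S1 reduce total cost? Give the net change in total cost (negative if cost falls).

No — net change +25 (cost rises by 25).

Current service cost with {S2, S4, S5}: 327.
Adding S1: each work cell re-picks its cheapest; new service cost 327, saving 0.
Extra fixed cost: 25. Net change = 25 − 0 = 25.
(Totals: 377 → 402.)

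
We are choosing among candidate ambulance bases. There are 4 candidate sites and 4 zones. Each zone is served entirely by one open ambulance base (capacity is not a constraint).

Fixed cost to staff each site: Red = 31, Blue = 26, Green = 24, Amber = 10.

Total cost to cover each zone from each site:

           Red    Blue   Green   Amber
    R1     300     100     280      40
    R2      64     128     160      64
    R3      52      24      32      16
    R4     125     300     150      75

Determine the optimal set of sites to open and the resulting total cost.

Open Amber only; minimum total cost 205.

For any fixed open set, each zone goes to its cheapest open site; total = fixed + service.
{Amber}: R1→Amber 40, R2→Amber 64, R3→Amber 16, R4→Amber 75. Service 195; fixed 10; total 205.
{Green, Amber}: service 195 + fixed 34 = 229
{Blue, Amber}: R1→Amber 40, R2→Amber 64, R3→Amber 16, R4→Amber 75. Service 195; fixed 36; total 231.
{Red, Blue, Green, Amber}: service 195 + fixed 91 = 286
No other subset beats 205.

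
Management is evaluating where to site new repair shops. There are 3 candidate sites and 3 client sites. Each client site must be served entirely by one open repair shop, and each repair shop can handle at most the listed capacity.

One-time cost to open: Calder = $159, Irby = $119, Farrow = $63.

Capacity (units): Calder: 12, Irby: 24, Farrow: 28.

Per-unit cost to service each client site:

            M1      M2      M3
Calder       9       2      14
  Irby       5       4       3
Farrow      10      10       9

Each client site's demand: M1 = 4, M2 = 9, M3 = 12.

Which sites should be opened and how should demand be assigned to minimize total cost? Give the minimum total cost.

Open {Irby, Farrow}: M1→Farrow 10·4=40, M2→Irby 4·9=36, M3→Irby 3·12=36.
Loads: Irby carries 21/24, Farrow carries 4/28. Service 112; fixed 182; total 294.
Next best feasible plan costs 301.

Minimum total cost: 294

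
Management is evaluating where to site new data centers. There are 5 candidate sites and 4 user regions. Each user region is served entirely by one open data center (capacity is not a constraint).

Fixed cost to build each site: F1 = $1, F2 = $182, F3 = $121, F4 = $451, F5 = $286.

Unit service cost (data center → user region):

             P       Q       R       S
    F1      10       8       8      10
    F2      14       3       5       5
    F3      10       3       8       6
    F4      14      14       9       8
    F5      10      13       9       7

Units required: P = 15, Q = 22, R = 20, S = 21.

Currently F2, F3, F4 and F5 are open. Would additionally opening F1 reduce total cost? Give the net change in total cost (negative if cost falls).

No — net change +1 (cost rises by 1).

Current service cost with {F2, F3, F4, F5}: 421.
Adding F1: each user region re-picks its cheapest; new service cost 421, saving 0.
Extra fixed cost: 1. Net change = 1 − 0 = 1.
(Totals: 1461 → 1462.)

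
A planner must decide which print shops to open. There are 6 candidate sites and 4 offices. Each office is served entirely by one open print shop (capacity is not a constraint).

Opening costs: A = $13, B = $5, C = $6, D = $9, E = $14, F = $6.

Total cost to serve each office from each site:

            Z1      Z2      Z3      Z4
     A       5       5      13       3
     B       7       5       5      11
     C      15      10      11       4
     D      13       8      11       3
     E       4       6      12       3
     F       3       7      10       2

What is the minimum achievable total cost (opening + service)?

Minimum total cost: 26

For any fixed open set, each office goes to its cheapest open site; total = fixed + service.
{B, F}: Z1→F 3, Z2→B 5, Z3→B 5, Z4→F 2. Service 15; fixed 11; total 26.
{F}: service 22 + fixed 6 = 28
{B, C}: service 21 + fixed 11 = 32
{A, B, C, D, E, F}: service 15 + fixed 53 = 68
No other subset beats 26.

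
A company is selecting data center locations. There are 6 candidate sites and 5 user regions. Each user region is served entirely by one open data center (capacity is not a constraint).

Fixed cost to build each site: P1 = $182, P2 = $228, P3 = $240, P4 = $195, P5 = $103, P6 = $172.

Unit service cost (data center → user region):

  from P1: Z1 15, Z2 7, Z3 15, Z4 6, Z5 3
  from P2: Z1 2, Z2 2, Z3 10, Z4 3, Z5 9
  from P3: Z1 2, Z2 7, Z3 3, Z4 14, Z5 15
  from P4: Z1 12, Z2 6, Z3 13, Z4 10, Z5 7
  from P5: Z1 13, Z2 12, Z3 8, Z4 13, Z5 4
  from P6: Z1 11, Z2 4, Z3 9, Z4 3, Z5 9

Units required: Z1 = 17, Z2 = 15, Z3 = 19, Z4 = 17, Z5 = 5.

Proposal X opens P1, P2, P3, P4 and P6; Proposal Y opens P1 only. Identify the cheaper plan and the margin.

Proposal Y is cheaper by 260.

Proposal X: {P1, P2, P3, P4, P6}: Z1→P2 2·17=34, Z2→P2 2·15=30, Z3→P3 3·19=57, Z4→P2 3·17=51, Z5→P1 3·5=15. Service 187; fixed 1017; total 1204.
Proposal Y: {P1}: Z1→P1 15·17=255, Z2→P1 7·15=105, Z3→P1 15·19=285, Z4→P1 6·17=102, Z5→P1 3·5=15. Service 762; fixed 182; total 944.
Difference: |1204 − 944| = 260.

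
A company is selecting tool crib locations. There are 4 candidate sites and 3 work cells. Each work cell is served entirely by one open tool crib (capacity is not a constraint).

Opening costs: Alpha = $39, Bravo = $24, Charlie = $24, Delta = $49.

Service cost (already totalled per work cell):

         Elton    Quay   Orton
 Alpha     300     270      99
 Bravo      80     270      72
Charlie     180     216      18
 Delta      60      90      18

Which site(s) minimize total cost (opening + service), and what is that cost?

For any fixed open set, each work cell goes to its cheapest open site; total = fixed + service.
{Delta}: Elton→Delta 60, Quay→Delta 90, Orton→Delta 18. Service 168; fixed 49; total 217.
{Bravo, Delta}: Elton→Delta 60, Quay→Delta 90, Orton→Delta 18. Service 168; fixed 73; total 241.
{Charlie, Delta}: Elton→Delta 60, Quay→Delta 90, Orton→Charlie 18. Service 168; fixed 73; total 241.
{Alpha, Bravo, Charlie, Delta}: service 168 + fixed 136 = 304
No other subset beats 217.

Open Delta only; minimum total cost 217.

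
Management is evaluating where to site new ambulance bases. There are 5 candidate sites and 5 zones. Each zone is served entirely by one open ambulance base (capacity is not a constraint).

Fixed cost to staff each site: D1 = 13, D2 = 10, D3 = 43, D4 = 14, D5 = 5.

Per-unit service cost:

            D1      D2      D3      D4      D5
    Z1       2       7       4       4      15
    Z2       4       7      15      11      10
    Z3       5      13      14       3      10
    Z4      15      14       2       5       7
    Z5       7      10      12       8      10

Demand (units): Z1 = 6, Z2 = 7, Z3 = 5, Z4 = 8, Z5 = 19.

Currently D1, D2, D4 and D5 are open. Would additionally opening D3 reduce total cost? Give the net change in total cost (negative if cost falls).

No — net change +19 (cost rises by 19).

Current service cost with {D1, D2, D4, D5}: 228.
Adding D3: each zone re-picks its cheapest; new service cost 204, saving 24.
Extra fixed cost: 43. Net change = 43 − 24 = 19.
(Totals: 270 → 289.)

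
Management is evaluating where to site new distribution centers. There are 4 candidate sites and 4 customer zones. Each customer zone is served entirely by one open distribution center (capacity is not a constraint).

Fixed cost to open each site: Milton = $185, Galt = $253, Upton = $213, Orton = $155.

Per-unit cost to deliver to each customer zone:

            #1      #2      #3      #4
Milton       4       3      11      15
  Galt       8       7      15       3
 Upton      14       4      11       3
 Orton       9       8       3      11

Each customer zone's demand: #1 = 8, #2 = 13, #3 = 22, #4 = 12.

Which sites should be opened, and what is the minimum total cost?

For any fixed open set, each customer zone goes to its cheapest open site; total = fixed + service.
{Orton}: #1→Orton 9·8=72, #2→Orton 8·13=104, #3→Orton 3·22=66, #4→Orton 11·12=132. Service 374; fixed 155; total 529.
{Upton, Orton}: service 226 + fixed 368 = 594
{Milton, Orton}: service 269 + fixed 340 = 609
{Milton, Galt, Upton, Orton}: #1→Milton 4·8=32, #2→Milton 3·13=39, #3→Orton 3·22=66, #4→Galt 3·12=36. Service 173; fixed 806; total 979.
No other subset beats 529.

Open Orton only; minimum total cost 529.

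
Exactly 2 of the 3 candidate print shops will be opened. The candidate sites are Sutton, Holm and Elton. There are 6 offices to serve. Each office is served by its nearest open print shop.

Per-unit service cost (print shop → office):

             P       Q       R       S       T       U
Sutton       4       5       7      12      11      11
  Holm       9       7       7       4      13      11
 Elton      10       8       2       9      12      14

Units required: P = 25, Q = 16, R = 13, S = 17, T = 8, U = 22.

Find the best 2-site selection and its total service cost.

With exactly 2 open, each office uses its cheapest among the chosen.
{Sutton, Holm}: P→Sutton 4·25=100, Q→Sutton 5·16=80, R→Sutton 7·13=91, S→Holm 4·17=68, T→Sutton 11·8=88, U→Sutton 11·22=242. Service cost 669.
{Sutton, Elton}: service cost 689
{Holm, Elton}: service cost 769
Among all 3 size-2 choices, {Sutton, Holm} is lowest.

Choose Sutton and Holm; total service cost 669.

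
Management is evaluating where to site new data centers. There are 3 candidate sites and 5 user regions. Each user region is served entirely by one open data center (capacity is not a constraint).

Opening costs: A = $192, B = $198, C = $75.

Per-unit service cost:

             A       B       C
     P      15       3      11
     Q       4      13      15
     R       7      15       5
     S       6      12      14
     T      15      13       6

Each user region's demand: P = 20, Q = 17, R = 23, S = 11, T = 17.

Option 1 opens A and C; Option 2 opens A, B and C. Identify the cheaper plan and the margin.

Option 1: {A, C}: P→C 11·20=220, Q→A 4·17=68, R→C 5·23=115, S→A 6·11=66, T→C 6·17=102. Service 571; fixed 267; total 838.
Option 2: {A, B, C}: P→B 3·20=60, Q→A 4·17=68, R→C 5·23=115, S→A 6·11=66, T→C 6·17=102. Service 411; fixed 465; total 876.
Difference: |838 − 876| = 38.

Option 1 is cheaper by 38.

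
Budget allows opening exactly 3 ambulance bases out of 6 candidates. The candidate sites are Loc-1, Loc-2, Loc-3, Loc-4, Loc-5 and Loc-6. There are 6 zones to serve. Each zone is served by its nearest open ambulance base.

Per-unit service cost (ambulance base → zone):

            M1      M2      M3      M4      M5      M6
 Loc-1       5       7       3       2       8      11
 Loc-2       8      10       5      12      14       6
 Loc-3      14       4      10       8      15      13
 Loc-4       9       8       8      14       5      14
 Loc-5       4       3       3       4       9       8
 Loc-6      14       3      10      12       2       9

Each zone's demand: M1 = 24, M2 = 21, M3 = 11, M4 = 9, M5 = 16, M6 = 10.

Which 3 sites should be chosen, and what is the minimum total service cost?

Choose Loc-2, Loc-5 and Loc-6; total service cost 320.

With exactly 3 open, each zone uses its cheapest among the chosen.
{Loc-2, Loc-5, Loc-6}: M1→Loc-5 4·24=96, M2→Loc-5 3·21=63, M3→Loc-5 3·11=33, M4→Loc-5 4·9=36, M5→Loc-6 2·16=32, M6→Loc-2 6·10=60. Service cost 320.
{Loc-1, Loc-5, Loc-6}: service cost 322
{Loc-1, Loc-2, Loc-6}: service cost 326
Among all 20 size-3 choices, {Loc-2, Loc-5, Loc-6} is lowest.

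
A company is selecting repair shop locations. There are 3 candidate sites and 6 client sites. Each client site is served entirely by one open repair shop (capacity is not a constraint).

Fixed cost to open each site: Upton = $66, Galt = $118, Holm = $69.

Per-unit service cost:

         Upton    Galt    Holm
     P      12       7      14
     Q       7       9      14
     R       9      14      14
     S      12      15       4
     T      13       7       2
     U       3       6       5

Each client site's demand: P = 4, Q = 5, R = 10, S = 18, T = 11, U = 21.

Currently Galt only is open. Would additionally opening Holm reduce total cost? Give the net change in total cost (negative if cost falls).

Yes — net change −205 (cost falls by 205).

Current service cost with {Galt}: 686.
Adding Holm: each client site re-picks its cheapest; new service cost 412, saving 274.
Extra fixed cost: 69. Net change = 69 − 274 = -205.
(Totals: 804 → 599.)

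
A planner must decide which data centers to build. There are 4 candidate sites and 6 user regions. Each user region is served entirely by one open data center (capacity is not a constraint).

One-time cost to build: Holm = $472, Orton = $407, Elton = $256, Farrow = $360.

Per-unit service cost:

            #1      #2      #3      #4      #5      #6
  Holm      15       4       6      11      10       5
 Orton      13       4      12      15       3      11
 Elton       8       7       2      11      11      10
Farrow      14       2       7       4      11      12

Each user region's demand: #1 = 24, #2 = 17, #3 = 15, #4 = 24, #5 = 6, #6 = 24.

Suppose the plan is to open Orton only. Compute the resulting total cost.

Each user region is assigned to its cheapest site among the open ones.
{Orton}: #1→Orton 13·24=312, #2→Orton 4·17=68, #3→Orton 12·15=180, #4→Orton 15·24=360, #5→Orton 3·6=18, #6→Orton 11·24=264. Service 1202; fixed 407; total 1609.

Total cost: 1609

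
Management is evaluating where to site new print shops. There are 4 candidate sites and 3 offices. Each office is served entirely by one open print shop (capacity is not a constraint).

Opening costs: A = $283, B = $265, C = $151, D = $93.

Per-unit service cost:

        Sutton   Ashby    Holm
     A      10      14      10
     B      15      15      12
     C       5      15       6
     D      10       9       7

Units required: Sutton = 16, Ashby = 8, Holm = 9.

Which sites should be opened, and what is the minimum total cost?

For any fixed open set, each office goes to its cheapest open site; total = fixed + service.
{D}: Sutton→D 10·16=160, Ashby→D 9·8=72, Holm→D 7·9=63. Service 295; fixed 93; total 388.
{C}: Sutton→C 5·16=80, Ashby→C 15·8=120, Holm→C 6·9=54. Service 254; fixed 151; total 405.
{C, D}: service 206 + fixed 244 = 450
{A, B, C, D}: service 206 + fixed 792 = 998
No other subset beats 388.

Open D only; minimum total cost 388.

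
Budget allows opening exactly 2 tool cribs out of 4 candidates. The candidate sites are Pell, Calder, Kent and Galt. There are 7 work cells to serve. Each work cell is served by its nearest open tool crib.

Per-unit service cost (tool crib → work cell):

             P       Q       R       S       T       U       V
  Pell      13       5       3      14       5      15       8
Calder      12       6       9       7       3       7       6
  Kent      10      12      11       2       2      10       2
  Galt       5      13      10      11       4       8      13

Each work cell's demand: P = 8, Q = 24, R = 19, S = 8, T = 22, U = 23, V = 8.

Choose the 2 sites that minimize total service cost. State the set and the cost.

With exactly 2 open, each work cell uses its cheapest among the chosen.
{Pell, Kent}: P→Kent 10·8=80, Q→Pell 5·24=120, R→Pell 3·19=57, S→Kent 2·8=16, T→Kent 2·22=44, U→Kent 10·23=230, V→Kent 2·8=16. Service cost 563.
{Pell, Calder}: service cost 604
{Calder, Kent}: service cost 632
Among all 6 size-2 choices, {Pell, Kent} is lowest.

Choose Pell and Kent; total service cost 563.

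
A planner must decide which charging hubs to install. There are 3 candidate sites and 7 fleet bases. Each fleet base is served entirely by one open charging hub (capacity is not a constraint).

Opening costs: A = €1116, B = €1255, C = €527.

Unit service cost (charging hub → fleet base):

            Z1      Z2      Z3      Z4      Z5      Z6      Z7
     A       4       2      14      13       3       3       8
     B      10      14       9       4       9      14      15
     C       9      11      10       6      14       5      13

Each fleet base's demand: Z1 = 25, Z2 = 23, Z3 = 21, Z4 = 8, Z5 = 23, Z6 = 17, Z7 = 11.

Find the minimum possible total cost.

For any fixed open set, each fleet base goes to its cheapest open site; total = fixed + service.
{C}: Z1→C 9·25=225, Z2→C 11·23=253, Z3→C 10·21=210, Z4→C 6·8=48, Z5→C 14·23=322, Z6→C 5·17=85, Z7→C 13·11=143. Service 1286; fixed 527; total 1813.
{A}: service 752 + fixed 1116 = 1868
{A, C}: service 612 + fixed 1643 = 2255
{A, B, C}: service 575 + fixed 2898 = 3473
(All 7 nonempty subsets were checked; C only is lowest.)

Minimum total cost: 1813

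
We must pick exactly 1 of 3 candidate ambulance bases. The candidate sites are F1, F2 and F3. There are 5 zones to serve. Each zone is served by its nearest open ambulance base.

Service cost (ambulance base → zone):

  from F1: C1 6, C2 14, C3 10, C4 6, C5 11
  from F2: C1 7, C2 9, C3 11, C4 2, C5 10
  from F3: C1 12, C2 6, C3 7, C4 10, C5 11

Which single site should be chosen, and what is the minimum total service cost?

Choose F2 only; total service cost 39.

With exactly 1 open, each zone uses its cheapest among the chosen.
{F2}: C1→F2 7, C2→F2 9, C3→F2 11, C4→F2 2, C5→F2 10. Service cost 39.
{F3}: service cost 46
{F1}: service cost 47
Among all 3 size-1 choices, {F2} is lowest.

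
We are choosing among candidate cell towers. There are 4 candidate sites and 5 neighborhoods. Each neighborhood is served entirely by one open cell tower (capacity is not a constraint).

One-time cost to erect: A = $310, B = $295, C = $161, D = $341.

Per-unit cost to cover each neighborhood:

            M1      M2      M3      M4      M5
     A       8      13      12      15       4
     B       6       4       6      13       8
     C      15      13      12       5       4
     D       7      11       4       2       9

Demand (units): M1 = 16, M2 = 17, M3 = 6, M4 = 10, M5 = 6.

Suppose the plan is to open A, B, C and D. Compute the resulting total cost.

Total cost: 1339

Each neighborhood is assigned to its cheapest site among the open ones.
{A, B, C, D}: M1→B 6·16=96, M2→B 4·17=68, M3→D 4·6=24, M4→D 2·10=20, M5→A 4·6=24. Service 232; fixed 1107; total 1339.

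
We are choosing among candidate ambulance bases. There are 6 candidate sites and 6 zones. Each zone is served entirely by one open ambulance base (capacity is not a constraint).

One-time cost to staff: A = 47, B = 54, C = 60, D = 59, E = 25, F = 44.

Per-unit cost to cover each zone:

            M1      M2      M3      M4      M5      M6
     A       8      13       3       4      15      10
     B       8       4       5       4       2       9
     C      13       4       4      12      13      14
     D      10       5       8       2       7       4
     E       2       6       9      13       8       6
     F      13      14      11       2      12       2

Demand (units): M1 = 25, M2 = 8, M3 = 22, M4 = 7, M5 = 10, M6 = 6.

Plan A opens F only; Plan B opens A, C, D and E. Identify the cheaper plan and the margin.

Plan A: {F}: M1→F 13·25=325, M2→F 14·8=112, M3→F 11·22=242, M4→F 2·7=14, M5→F 12·10=120, M6→F 2·6=12. Service 825; fixed 44; total 869.
Plan B: {A, C, D, E}: M1→E 2·25=50, M2→C 4·8=32, M3→A 3·22=66, M4→D 2·7=14, M5→D 7·10=70, M6→D 4·6=24. Service 256; fixed 191; total 447.
Difference: |869 − 447| = 422.

Plan B is cheaper by 422.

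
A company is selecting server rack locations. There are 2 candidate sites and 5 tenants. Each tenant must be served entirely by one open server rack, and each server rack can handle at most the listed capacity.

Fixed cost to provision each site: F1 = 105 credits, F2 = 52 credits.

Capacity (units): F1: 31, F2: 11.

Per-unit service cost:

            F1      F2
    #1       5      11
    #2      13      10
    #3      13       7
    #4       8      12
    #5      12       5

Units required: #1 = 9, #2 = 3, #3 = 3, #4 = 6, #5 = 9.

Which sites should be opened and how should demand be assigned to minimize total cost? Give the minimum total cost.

Open {F1, F2}: #1→F1 5·9=45, #2→F1 13·3=39, #3→F1 13·3=39, #4→F1 8·6=48, #5→F2 5·9=45.
Loads: F1 carries 21/31, F2 carries 9/11. Service 216; fixed 157; total 373.
Next best feasible plan costs 384.

Minimum total cost: 373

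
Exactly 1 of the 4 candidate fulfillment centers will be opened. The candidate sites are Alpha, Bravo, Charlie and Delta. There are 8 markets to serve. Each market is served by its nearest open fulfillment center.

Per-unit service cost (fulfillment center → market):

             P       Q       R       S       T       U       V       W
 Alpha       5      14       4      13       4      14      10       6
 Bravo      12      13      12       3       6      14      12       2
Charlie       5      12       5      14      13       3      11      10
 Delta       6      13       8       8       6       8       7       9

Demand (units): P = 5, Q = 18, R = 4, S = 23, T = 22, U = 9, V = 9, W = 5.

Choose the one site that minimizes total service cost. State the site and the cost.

With exactly 1 open, each market uses its cheapest among the chosen.
{Bravo}: P→Bravo 12·5=60, Q→Bravo 13·18=234, R→Bravo 12·4=48, S→Bravo 3·23=69, T→Bravo 6·22=132, U→Bravo 14·9=126, V→Bravo 12·9=108, W→Bravo 2·5=10. Service cost 787.
{Delta}: service cost 792
{Alpha}: service cost 926
Among all 4 size-1 choices, {Bravo} is lowest.

Choose Bravo only; total service cost 787.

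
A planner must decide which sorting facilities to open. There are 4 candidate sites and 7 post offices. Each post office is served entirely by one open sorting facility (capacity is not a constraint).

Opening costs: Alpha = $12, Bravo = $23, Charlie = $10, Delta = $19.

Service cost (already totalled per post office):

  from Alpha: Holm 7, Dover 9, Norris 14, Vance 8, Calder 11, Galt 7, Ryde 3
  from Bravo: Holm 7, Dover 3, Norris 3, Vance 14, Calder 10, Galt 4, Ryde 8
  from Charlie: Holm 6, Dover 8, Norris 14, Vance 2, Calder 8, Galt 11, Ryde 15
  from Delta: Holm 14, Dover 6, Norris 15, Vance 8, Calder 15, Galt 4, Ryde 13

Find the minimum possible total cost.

For any fixed open set, each post office goes to its cheapest open site; total = fixed + service.
{Bravo, Charlie}: Holm→Charlie 6, Dover→Bravo 3, Norris→Bravo 3, Vance→Charlie 2, Calder→Charlie 8, Galt→Bravo 4, Ryde→Bravo 8. Service 34; fixed 33; total 67.
{Alpha, Charlie}: Holm→Charlie 6, Dover→Charlie 8, Norris→Alpha 14, Vance→Charlie 2, Calder→Charlie 8, Galt→Alpha 7, Ryde→Alpha 3. Service 48; fixed 22; total 70.
{Alpha}: service 59 + fixed 12 = 71
{Alpha, Bravo, Charlie, Delta}: service 29 + fixed 64 = 93
No other subset beats 67.

Minimum total cost: 67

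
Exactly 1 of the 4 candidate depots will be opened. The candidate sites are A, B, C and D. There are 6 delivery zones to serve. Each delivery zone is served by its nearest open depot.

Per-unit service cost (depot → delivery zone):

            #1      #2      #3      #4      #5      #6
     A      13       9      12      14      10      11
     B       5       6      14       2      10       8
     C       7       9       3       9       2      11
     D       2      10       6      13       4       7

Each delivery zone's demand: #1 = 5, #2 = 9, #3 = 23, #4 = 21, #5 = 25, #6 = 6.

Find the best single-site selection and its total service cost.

Choose C only; total service cost 490.

With exactly 1 open, each delivery zone uses its cheapest among the chosen.
{C}: #1→C 7·5=35, #2→C 9·9=81, #3→C 3·23=69, #4→C 9·21=189, #5→C 2·25=50, #6→C 11·6=66. Service cost 490.
{D}: service cost 653
{B}: service cost 741
Among all 4 size-1 choices, {C} is lowest.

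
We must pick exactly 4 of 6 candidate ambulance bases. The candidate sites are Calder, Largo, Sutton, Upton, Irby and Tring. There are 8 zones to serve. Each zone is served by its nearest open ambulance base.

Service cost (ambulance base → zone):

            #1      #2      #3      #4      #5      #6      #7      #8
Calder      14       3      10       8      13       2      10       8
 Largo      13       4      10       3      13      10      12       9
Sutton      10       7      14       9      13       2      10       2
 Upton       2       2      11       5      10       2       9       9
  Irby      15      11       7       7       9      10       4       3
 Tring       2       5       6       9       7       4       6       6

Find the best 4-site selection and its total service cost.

Choose Largo, Upton, Irby and Tring; total service cost 29.

With exactly 4 open, each zone uses its cheapest among the chosen.
{Largo, Upton, Irby, Tring}: #1→Upton 2, #2→Upton 2, #3→Tring 6, #4→Largo 3, #5→Tring 7, #6→Upton 2, #7→Irby 4, #8→Irby 3. Service cost 29.
{Calder, Largo, Irby, Tring}: service cost 30
{Largo, Sutton, Upton, Tring}: service cost 30
Among all 15 size-4 choices, {Largo, Upton, Irby, Tring} is lowest.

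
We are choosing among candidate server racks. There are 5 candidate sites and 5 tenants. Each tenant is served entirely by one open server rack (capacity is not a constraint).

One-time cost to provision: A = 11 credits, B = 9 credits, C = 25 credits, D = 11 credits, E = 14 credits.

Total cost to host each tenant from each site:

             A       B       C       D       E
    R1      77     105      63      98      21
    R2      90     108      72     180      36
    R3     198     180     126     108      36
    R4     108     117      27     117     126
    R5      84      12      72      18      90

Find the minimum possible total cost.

For any fixed open set, each tenant goes to its cheapest open site; total = fixed + service.
{B, C, E}: R1→E 21, R2→E 36, R3→E 36, R4→C 27, R5→B 12. Service 132; fixed 48; total 180.
{C, D, E}: service 138 + fixed 50 = 188
{A, B, C, E}: service 132 + fixed 59 = 191
{A, B, C, D, E}: service 132 + fixed 70 = 202
No other subset beats 180.

Minimum total cost: 180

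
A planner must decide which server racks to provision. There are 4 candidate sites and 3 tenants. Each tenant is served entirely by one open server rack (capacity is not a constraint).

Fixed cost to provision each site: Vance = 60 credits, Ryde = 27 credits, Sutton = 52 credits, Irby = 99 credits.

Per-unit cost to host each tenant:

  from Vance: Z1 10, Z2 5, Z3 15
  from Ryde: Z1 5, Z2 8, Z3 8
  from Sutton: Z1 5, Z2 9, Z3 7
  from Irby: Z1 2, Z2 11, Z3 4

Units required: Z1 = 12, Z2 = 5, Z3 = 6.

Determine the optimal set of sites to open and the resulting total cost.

For any fixed open set, each tenant goes to its cheapest open site; total = fixed + service.
{Ryde}: Z1→Ryde 5·12=60, Z2→Ryde 8·5=40, Z3→Ryde 8·6=48. Service 148; fixed 27; total 175.
{Sutton}: service 147 + fixed 52 = 199
{Irby}: Z1→Irby 2·12=24, Z2→Irby 11·5=55, Z3→Irby 4·6=24. Service 103; fixed 99; total 202.
{Vance, Ryde, Sutton, Irby}: service 73 + fixed 238 = 311
(All 15 nonempty subsets were checked; Ryde only is lowest.)

Open Ryde only; minimum total cost 175.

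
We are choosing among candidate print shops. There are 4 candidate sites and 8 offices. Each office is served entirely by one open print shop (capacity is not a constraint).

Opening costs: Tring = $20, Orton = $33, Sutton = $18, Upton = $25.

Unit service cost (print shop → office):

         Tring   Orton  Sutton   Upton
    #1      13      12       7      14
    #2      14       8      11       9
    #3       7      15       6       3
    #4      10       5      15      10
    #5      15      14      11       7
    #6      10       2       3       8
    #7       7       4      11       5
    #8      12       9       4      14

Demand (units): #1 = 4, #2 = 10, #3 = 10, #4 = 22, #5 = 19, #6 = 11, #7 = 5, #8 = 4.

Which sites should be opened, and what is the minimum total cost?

For any fixed open set, each office goes to its cheapest open site; total = fixed + service.
{Orton, Sutton, Upton}: #1→Sutton 7·4=28, #2→Orton 8·10=80, #3→Upton 3·10=30, #4→Orton 5·22=110, #5→Upton 7·19=133, #6→Orton 2·11=22, #7→Orton 4·5=20, #8→Sutton 4·4=16. Service 439; fixed 76; total 515.
{Tring, Orton, Sutton, Upton}: service 439 + fixed 96 = 535
{Orton, Upton}: #1→Orton 12·4=48, #2→Orton 8·10=80, #3→Upton 3·10=30, #4→Orton 5·22=110, #5→Upton 7·19=133, #6→Orton 2·11=22, #7→Orton 4·5=20, #8→Orton 9·4=36. Service 479; fixed 58; total 537.
{Sutton}: #1→Sutton 7·4=28, #2→Sutton 11·10=110, #3→Sutton 6·10=60, #4→Sutton 15·22=330, #5→Sutton 11·19=209, #6→Sutton 3·11=33, #7→Sutton 11·5=55, #8→Sutton 4·4=16. Service 841; fixed 18; total 859.
(All 15 nonempty subsets were checked; Orton, Sutton and Upton is lowest.)

Open Orton, Sutton and Upton; minimum total cost 515.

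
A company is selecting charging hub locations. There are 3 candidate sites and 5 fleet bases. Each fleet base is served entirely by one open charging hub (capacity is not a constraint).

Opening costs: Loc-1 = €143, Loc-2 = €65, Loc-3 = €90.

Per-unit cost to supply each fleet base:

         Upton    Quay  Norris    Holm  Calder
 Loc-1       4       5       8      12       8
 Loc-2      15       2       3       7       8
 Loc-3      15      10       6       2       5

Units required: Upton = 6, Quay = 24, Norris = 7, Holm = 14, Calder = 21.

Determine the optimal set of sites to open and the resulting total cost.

For any fixed open set, each fleet base goes to its cheapest open site; total = fixed + service.
{Loc-2, Loc-3}: Upton→Loc-2 15·6=90, Quay→Loc-2 2·24=48, Norris→Loc-2 3·7=21, Holm→Loc-3 2·14=28, Calder→Loc-3 5·21=105. Service 292; fixed 155; total 447.
{Loc-2}: service 425 + fixed 65 = 490
{Loc-1, Loc-2, Loc-3}: service 226 + fixed 298 = 524
No other subset beats 447.

Open Loc-2 and Loc-3; minimum total cost 447.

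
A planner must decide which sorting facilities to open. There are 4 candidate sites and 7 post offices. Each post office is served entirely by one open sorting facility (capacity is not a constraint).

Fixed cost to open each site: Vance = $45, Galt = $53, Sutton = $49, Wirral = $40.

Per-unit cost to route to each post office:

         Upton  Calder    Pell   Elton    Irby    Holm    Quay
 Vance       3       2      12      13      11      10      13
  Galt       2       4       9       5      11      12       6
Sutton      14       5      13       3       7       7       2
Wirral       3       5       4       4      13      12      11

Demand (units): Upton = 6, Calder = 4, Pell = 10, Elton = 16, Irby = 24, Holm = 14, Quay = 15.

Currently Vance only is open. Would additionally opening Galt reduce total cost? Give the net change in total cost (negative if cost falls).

Yes — net change −216 (cost falls by 216).

Current service cost with {Vance}: 953.
Adding Galt: each post office re-picks its cheapest; new service cost 684, saving 269.
Extra fixed cost: 53. Net change = 53 − 269 = -216.
(Totals: 998 → 782.)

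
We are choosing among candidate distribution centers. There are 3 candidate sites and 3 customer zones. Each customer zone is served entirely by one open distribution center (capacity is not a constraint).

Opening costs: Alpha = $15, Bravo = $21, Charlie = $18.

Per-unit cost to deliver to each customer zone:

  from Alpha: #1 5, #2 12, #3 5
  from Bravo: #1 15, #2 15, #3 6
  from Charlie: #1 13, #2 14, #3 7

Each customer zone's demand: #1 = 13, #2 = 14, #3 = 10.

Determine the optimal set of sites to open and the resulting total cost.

For any fixed open set, each customer zone goes to its cheapest open site; total = fixed + service.
{Alpha}: #1→Alpha 5·13=65, #2→Alpha 12·14=168, #3→Alpha 5·10=50. Service 283; fixed 15; total 298.
{Alpha, Charlie}: #1→Alpha 5·13=65, #2→Alpha 12·14=168, #3→Alpha 5·10=50. Service 283; fixed 33; total 316.
{Alpha, Bravo}: #1→Alpha 5·13=65, #2→Alpha 12·14=168, #3→Alpha 5·10=50. Service 283; fixed 36; total 319.
{Alpha, Bravo, Charlie}: #1→Alpha 5·13=65, #2→Alpha 12·14=168, #3→Alpha 5·10=50. Service 283; fixed 54; total 337.
No other subset beats 298.

Open Alpha only; minimum total cost 298.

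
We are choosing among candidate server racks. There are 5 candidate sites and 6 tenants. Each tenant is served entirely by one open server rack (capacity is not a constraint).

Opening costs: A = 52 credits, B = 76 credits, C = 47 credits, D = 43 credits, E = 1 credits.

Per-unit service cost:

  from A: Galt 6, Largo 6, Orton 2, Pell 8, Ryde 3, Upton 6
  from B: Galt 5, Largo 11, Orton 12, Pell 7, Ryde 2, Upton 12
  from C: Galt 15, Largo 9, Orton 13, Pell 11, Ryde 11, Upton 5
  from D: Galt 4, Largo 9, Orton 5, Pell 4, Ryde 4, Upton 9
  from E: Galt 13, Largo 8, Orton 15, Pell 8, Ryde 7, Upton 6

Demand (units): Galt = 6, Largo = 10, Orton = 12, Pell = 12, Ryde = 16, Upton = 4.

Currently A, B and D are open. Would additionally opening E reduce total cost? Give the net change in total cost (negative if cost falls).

Current service cost with {A, B, D}: 212.
Adding E: each tenant re-picks its cheapest; new service cost 212, saving 0.
Extra fixed cost: 1. Net change = 1 − 0 = 1.
(Totals: 383 → 384.)

No — net change +1 (cost rises by 1).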